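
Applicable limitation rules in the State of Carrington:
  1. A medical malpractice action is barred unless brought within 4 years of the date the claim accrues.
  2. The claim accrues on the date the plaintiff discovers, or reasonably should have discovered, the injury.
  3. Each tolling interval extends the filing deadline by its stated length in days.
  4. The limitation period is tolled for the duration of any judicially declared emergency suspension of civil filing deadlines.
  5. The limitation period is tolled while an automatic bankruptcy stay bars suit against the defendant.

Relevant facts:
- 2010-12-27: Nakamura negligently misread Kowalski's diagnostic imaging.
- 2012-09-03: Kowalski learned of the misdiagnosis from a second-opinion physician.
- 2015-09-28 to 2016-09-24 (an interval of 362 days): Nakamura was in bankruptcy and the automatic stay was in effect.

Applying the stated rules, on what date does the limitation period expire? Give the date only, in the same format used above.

2017-08-31

The claim did not accrue until Kowalski discovered the injury on 2012-09-03; the 2010-12-27 act date does not start the clock under the stated rule.
The untolled deadline — 4 years after 2012-09-03 — is 2016-09-03.
The automatic bankruptcy stay from 2015-09-28 to 2016-09-24 tolled the period for 362 days, extending the deadline to 2017-08-31.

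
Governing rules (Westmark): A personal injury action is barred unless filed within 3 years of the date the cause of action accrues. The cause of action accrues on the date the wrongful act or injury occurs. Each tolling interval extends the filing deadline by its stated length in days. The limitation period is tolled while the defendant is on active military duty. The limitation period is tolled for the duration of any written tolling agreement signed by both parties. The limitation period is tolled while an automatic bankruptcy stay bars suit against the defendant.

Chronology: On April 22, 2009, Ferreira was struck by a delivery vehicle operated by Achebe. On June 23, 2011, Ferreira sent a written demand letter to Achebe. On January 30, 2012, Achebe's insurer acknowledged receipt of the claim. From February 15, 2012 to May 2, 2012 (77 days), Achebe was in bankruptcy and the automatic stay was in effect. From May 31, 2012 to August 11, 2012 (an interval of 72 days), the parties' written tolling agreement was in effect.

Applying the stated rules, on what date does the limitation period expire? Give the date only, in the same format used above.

September 18, 2012

The claim accrued on April 22, 2009, when the wrongful act occurred.
The untolled deadline — 3 years after April 22, 2009 — is April 22, 2012.
Because the automatic bankruptcy stay ran from February 15, 2012 to May 2, 2012, the deadline is extended by 77 days to July 8, 2012.
Because the written tolling agreement ran from May 31, 2012 to August 11, 2012, the deadline is extended by 72 days to September 18, 2012.
Nothing else in the chronology tolls or restarts the period.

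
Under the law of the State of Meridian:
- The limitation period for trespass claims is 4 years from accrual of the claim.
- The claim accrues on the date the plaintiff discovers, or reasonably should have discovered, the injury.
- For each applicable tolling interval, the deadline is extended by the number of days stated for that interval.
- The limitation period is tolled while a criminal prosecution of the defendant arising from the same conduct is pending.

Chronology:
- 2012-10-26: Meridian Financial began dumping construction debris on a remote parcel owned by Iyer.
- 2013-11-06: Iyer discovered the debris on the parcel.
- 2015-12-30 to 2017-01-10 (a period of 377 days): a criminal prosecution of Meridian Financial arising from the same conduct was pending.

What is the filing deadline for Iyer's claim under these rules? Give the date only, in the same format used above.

Under the discovery rule, the claim accrued on 2013-11-06, when Iyer discovered the injury — not on the 2012-10-26 date of the underlying act.
4 years from 2013-11-06 is 2017-11-06.
Because the pending criminal prosecution ran from 2015-12-30 to 2017-01-10, the deadline is extended by 377 days to 2018-11-18.

2018-11-18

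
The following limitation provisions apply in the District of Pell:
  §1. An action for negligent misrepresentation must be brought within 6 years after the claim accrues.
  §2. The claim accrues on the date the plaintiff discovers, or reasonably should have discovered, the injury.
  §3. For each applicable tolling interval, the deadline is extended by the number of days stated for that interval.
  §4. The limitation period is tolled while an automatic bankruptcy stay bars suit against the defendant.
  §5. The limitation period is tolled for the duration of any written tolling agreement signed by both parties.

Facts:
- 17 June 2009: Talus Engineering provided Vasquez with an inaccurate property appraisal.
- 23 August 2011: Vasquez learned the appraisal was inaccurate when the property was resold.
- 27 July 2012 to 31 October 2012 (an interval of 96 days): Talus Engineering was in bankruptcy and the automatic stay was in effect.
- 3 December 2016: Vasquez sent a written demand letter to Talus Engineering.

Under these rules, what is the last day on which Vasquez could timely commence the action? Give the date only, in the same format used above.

27 November 2017

The claim did not accrue until Vasquez discovered the injury on 23 August 2011; the 17 June 2009 act date does not start the clock under the stated rule.
The untolled deadline — 6 years after 23 August 2011 — is 23 August 2017.
Because the automatic bankruptcy stay ran from 27 July 2012 to 31 October 2012, the deadline is extended by 96 days to 27 November 2017.
Nothing else in the chronology tolls or restarts the period.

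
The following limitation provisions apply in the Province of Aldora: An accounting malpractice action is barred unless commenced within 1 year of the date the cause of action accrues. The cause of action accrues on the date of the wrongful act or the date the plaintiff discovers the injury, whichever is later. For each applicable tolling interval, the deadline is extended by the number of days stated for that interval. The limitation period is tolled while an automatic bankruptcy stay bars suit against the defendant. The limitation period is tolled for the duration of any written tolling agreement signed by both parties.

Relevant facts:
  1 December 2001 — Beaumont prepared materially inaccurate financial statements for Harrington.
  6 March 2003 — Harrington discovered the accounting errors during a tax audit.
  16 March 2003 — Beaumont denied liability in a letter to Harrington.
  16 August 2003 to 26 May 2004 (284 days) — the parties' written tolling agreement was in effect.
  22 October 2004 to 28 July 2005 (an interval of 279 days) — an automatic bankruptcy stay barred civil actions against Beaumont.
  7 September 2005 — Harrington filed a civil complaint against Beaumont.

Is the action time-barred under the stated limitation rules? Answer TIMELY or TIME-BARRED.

TIMELY

Because discovery on 6 March 2003 post-dates the 1 December 2001 act, accrual under the later-of rule falls on 6 March 2003.
Adding the 1 year base period to 6 March 2003 gives a deadline of 6 March 2004, before any tolling.
The written tolling agreement from 16 August 2003 to 26 May 2004 tolled the period for 284 days, extending the deadline to 15 December 2004.
The automatic bankruptcy stay from 22 October 2004 to 28 July 2005 tolled the period for 279 days, extending the deadline to 20 September 2005.
The other events in the timeline have no effect on the limitation period under the stated rules.
Harrington filed on 7 September 2005, before the 20 September 2005 deadline, so the action is timely.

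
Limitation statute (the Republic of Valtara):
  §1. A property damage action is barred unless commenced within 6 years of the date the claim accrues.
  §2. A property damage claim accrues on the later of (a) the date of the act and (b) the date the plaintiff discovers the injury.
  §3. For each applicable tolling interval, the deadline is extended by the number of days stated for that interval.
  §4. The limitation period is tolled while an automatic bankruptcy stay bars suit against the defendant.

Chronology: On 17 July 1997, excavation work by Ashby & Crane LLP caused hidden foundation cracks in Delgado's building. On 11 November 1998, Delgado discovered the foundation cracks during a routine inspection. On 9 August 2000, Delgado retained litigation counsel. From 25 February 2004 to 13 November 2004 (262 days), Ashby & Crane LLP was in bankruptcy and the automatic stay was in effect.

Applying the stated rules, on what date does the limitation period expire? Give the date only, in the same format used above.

31 July 2005

Taking the later of the act (17 July 1997) and discovery (11 November 1998), the claim accrued on 11 November 1998.
6 years from 11 November 1998 is 11 November 2004.
Because the automatic bankruptcy stay ran from 25 February 2004 to 13 November 2004, the deadline is extended by 262 days to 31 July 2005.
Nothing else in the chronology tolls or restarts the period.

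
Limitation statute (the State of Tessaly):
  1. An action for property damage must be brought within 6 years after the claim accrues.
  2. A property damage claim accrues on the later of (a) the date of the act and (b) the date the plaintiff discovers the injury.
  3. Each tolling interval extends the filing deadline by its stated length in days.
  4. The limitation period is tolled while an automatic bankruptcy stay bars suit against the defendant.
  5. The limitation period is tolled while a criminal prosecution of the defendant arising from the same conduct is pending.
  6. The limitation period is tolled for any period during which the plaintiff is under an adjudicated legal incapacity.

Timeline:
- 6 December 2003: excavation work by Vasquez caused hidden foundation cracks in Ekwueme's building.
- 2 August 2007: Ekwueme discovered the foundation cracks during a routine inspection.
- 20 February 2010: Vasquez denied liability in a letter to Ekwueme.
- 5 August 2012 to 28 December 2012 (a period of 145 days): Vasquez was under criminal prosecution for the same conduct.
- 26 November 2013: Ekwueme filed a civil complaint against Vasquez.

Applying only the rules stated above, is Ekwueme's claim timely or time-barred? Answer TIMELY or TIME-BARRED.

TIMELY

Because discovery on 2 August 2007 post-dates the 6 December 2003 act, accrual under the later-of rule falls on 2 August 2007.
The untolled deadline — 6 years after 2 August 2007 — is 2 August 2013.
The period was tolled for 145 days by the pending criminal prosecution (5 August 2012 to 28 December 2012), pushing the deadline to 25 December 2013.
None of the other events listed affects the running of the period under the stated rules.
Ekwueme filed on 26 November 2013, before the 25 December 2013 deadline, so the action is timely.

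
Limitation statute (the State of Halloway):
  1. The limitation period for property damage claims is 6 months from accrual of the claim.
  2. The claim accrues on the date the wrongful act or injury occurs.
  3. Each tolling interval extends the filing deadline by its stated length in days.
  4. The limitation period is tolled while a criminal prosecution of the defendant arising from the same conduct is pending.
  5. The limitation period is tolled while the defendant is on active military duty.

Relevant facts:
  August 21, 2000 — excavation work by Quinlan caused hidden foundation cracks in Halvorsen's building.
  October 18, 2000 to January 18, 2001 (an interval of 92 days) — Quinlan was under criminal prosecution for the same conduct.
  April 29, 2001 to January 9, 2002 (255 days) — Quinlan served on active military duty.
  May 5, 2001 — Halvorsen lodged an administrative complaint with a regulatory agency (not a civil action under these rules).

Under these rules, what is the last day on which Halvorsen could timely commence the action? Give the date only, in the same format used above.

The claim accrued on August 21, 2000, when the wrongful act occurred.
The untolled deadline — 6 months after August 21, 2000 — is February 21, 2001.
Because the pending criminal prosecution ran from October 18, 2000 to January 18, 2001, the deadline is extended by 92 days to May 24, 2001.
Because the defendant's active military service ran from April 29, 2001 to January 9, 2002, the deadline is extended by 255 days to February 3, 2002.
None of the other events listed affects the running of the period under the stated rules.

February 3, 2002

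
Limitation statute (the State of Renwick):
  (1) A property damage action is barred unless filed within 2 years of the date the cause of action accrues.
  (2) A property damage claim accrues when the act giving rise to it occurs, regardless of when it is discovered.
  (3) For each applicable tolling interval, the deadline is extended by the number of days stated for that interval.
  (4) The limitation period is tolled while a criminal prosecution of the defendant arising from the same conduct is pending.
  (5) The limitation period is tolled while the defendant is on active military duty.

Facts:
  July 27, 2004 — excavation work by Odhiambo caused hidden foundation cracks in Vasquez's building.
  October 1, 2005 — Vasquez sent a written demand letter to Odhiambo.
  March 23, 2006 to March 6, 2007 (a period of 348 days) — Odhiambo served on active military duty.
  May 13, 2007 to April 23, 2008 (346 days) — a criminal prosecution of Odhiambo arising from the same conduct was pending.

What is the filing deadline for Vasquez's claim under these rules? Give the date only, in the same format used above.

June 20, 2008

The limitation period began to run on July 27, 2004.
The untolled deadline — 2 years after July 27, 2004 — is July 27, 2006.
Because the defendant's active military service ran from March 23, 2006 to March 6, 2007, the deadline is extended by 348 days to July 10, 2007.
The period was tolled for 346 days by the pending criminal prosecution (May 13, 2007 to April 23, 2008), pushing the deadline to June 20, 2008.
The other events in the timeline have no effect on the limitation period under the stated rules.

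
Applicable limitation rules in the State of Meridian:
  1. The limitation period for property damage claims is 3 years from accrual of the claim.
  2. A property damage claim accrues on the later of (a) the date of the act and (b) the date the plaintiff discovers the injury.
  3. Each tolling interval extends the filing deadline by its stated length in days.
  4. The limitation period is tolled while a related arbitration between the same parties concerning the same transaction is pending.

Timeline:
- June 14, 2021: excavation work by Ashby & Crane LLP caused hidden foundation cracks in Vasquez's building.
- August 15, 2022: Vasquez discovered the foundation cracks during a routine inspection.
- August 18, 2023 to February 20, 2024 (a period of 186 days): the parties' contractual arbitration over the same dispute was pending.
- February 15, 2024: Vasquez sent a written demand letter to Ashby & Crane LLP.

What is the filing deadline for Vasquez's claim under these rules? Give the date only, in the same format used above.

February 17, 2026

Because discovery on August 15, 2022 post-dates the June 14, 2021 act, accrual under the later-of rule falls on August 15, 2022.
3 years from August 15, 2022 is August 15, 2025.
Because the pending related arbitration ran from August 18, 2023 to February 20, 2024, the deadline is extended by 186 days to February 17, 2026.
None of the other events listed affects the running of the period under the stated rules.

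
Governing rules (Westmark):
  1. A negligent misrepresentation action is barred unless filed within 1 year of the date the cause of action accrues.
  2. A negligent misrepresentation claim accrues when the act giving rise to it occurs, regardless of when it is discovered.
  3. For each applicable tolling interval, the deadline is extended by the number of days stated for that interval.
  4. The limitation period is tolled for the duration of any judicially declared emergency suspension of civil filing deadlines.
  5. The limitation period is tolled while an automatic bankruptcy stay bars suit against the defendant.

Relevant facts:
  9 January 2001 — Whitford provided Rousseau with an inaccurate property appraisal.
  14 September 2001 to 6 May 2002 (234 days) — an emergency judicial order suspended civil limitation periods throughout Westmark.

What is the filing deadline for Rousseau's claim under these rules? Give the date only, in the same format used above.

31 August 2002

The claim accrued on 9 January 2001, when the wrongful act occurred.
1 year from 9 January 2001 is 9 January 2002.
The period was tolled for 234 days by the emergency suspension of filing deadlines (14 September 2001 to 6 May 2002), pushing the deadline to 31 August 2002.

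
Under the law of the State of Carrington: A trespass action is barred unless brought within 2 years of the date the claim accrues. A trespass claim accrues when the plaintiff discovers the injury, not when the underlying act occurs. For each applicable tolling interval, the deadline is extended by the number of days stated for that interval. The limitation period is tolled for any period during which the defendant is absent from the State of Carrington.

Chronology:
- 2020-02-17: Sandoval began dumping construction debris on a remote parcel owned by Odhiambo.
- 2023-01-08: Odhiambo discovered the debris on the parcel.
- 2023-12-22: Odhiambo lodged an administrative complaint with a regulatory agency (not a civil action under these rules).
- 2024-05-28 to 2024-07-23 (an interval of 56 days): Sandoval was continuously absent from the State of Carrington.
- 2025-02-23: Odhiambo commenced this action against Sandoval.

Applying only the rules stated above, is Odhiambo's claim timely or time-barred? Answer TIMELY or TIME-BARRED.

Accrual is tied to discovery, so the period began on 2023-01-08 rather than on 2020-02-17 when the act occurred.
Adding the 2 years base period to 2023-01-08 gives a deadline of 2025-01-08, before any tolling.
The period was tolled for 56 days by the defendant's absence from the jurisdiction (2024-05-28 to 2024-07-23), pushing the deadline to 2025-03-05.
Nothing else in the chronology tolls or restarts the period.
Odhiambo filed on 2025-02-23, before the 2025-03-05 deadline, so the action is timely.

TIMELY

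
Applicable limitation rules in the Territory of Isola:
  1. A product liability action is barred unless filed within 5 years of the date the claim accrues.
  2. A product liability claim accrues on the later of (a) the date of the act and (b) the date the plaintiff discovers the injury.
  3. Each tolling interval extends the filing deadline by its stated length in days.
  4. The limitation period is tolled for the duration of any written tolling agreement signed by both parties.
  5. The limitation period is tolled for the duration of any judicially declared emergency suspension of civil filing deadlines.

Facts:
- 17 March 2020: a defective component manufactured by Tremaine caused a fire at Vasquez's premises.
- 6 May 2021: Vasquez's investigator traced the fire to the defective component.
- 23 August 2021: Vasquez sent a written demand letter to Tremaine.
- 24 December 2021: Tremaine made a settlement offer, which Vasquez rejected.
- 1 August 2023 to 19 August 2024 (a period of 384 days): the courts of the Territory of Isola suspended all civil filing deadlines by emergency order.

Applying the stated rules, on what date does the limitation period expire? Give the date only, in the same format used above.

25 May 2027

Taking the later of the act (17 March 2020) and discovery (6 May 2021), the claim accrued on 6 May 2021.
The untolled deadline — 5 years after 6 May 2021 — is 6 May 2026.
The period was tolled for 384 days by the emergency suspension of filing deadlines (1 August 2023 to 19 August 2024), pushing the deadline to 25 May 2027.
The other events in the timeline have no effect on the limitation period under the stated rules.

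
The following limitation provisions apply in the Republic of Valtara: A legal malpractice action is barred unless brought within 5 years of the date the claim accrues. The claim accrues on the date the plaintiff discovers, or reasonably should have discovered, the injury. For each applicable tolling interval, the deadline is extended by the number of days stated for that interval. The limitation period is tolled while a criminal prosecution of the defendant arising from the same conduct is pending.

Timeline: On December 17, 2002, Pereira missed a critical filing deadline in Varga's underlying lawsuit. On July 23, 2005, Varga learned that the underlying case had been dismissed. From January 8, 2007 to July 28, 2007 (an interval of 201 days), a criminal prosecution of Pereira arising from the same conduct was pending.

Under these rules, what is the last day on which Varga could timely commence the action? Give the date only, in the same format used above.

February 9, 2011

The claim did not accrue until Varga discovered the injury on July 23, 2005; the December 17, 2002 act date does not start the clock under the stated rule.
The untolled deadline — 5 years after July 23, 2005 — is July 23, 2010.
Because the pending criminal prosecution ran from January 8, 2007 to July 28, 2007, the deadline is extended by 201 days to February 9, 2011.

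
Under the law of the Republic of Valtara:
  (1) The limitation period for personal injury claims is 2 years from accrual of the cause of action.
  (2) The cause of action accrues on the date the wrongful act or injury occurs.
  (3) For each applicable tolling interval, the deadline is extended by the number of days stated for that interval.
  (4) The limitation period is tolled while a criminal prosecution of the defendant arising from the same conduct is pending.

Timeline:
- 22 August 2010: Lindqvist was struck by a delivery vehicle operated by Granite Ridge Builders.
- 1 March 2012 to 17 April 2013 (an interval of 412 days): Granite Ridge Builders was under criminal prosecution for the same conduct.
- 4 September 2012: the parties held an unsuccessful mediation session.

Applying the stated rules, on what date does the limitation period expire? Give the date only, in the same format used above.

The limitation period began to run on 22 August 2010.
2 years from 22 August 2010 is 22 August 2012.
The period was tolled for 412 days by the pending criminal prosecution (1 March 2012 to 17 April 2013), pushing the deadline to 8 October 2013.
The other events in the timeline have no effect on the limitation period under the stated rules.

8 October 2013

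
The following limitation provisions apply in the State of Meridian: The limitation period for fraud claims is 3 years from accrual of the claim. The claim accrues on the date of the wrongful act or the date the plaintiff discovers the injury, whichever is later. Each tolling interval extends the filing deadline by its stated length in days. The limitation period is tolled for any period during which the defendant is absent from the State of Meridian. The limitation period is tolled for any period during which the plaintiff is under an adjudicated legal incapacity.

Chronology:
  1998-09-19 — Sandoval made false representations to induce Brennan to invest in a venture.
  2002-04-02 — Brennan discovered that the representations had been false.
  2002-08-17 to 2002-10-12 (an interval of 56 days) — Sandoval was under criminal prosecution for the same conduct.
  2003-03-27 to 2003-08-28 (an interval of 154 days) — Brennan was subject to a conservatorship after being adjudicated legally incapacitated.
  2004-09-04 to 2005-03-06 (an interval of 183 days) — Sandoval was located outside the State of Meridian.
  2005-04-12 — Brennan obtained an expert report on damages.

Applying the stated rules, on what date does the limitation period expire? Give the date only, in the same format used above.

The claim accrued on 2002-04-02 — the later of the 1998-09-19 act and the 2002-04-02 discovery.
Adding the 3 years base period to 2002-04-02 gives a deadline of 2005-04-02, before any tolling.
Because the plaintiff's legal incapacity ran from 2003-03-27 to 2003-08-28, the deadline is extended by 154 days to 2005-09-03.
Because the defendant's absence from the jurisdiction ran from 2004-09-04 to 2005-03-06, the deadline is extended by 183 days to 2006-03-05.
The pending criminal prosecution from 2002-08-17 to 2002-10-12 does not toll the period, because no stated rule makes a criminal prosecution a tolling event.
None of the other events listed affects the running of the period under the stated rules.

2006-03-05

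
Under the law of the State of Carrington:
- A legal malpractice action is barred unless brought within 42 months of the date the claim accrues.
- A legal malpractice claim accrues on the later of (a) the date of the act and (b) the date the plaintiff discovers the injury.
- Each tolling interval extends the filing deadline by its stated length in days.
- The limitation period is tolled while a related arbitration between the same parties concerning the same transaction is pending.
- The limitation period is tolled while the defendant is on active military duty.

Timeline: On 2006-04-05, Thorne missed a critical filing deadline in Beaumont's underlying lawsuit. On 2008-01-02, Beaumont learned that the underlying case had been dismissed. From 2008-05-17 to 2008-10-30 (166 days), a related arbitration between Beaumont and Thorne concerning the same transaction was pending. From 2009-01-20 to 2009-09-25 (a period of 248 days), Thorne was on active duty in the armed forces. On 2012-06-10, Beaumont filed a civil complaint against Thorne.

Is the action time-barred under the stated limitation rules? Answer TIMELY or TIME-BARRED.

The claim accrued on 2008-01-02 — the later of the 2006-04-05 act and the 2008-01-02 discovery.
42 months from 2008-01-02 is 2011-07-02.
The pending related arbitration from 2008-05-17 to 2008-10-30 tolled the period for 166 days, extending the deadline to 2011-12-15.
Because the defendant's active military service ran from 2009-01-20 to 2009-09-25, the deadline is extended by 248 days to 2012-08-19.
Beaumont filed on 2012-06-10, before the 2012-08-19 deadline, so the action is timely.

TIMELY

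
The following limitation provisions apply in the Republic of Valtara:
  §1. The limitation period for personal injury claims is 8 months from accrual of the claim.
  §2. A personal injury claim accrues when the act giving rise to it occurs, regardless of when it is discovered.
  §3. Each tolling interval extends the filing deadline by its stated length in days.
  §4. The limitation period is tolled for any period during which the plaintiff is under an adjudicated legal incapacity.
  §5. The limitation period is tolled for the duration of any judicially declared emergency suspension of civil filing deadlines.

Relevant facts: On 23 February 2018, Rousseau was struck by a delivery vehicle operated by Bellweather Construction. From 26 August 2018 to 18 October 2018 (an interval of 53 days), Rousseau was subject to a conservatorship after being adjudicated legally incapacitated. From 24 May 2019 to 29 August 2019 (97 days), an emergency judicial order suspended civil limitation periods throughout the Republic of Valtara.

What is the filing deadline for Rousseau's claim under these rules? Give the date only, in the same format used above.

15 December 2018

The limitation period began to run on 23 February 2018.
The untolled deadline — 8 months after 23 February 2018 — is 23 October 2018.
Because the plaintiff's legal incapacity ran from 26 August 2018 to 18 October 2018, the deadline is extended by 53 days to 15 December 2018.
The emergency suspension of filing deadlines starting 24 May 2019 came too late — the period had run on 15 December 2018 — and so does not extend the deadline.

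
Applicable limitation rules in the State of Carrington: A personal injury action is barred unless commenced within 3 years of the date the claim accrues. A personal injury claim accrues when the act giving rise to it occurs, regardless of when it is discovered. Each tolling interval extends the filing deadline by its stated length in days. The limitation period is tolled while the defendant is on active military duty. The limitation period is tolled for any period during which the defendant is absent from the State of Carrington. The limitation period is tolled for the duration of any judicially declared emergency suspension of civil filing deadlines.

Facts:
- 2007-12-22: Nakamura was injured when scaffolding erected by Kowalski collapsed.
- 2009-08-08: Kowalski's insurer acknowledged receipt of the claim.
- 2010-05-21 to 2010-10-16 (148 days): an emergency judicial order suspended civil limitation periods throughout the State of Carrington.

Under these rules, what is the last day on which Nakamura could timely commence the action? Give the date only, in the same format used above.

The claim accrued on 2007-12-22, when the wrongful act occurred.
The untolled deadline — 3 years after 2007-12-22 — is 2010-12-22.
Because the emergency suspension of filing deadlines ran from 2010-05-21 to 2010-10-16, the deadline is extended by 148 days to 2011-05-19.
Nothing else in the chronology tolls or restarts the period.

2011-05-19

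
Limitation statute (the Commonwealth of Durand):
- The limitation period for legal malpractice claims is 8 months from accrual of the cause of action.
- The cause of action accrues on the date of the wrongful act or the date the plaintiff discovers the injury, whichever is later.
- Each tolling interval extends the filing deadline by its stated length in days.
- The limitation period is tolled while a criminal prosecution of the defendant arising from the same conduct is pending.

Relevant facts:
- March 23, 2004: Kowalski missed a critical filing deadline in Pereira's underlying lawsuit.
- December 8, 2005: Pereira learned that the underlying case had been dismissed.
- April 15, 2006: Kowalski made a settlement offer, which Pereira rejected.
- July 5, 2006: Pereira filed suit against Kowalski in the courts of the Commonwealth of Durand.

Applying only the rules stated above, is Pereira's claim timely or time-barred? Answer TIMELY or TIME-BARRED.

TIMELY

Taking the later of the act (March 23, 2004) and discovery (December 8, 2005), the claim accrued on December 8, 2005.
8 months from December 8, 2005 is August 8, 2006.
None of the other events listed affects the running of the period under the stated rules.
Pereira filed on July 5, 2006, before the August 8, 2006 deadline, so the action is timely.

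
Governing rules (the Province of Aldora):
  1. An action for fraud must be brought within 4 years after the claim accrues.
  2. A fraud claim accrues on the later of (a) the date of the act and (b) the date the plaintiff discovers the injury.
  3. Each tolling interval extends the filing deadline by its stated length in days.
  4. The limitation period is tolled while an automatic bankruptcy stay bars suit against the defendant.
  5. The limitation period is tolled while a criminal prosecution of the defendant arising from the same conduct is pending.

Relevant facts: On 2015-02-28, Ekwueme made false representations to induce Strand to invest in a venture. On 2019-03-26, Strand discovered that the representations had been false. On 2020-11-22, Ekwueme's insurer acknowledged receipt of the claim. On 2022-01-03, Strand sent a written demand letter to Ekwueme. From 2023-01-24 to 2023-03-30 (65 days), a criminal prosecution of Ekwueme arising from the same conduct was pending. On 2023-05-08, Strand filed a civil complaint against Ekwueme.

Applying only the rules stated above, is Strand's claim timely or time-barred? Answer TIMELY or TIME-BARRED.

The claim accrued on 2019-03-26 — the later of the 2015-02-28 act and the 2019-03-26 discovery.
The untolled deadline — 4 years after 2019-03-26 — is 2023-03-26.
The period was tolled for 65 days by the pending criminal prosecution (2023-01-24 to 2023-03-30), pushing the deadline to 2023-05-30.
The other events in the timeline have no effect on the limitation period under the stated rules.
Filing on 2023-05-08 beat the 2023-05-30 deadline — the action is timely.

TIMELY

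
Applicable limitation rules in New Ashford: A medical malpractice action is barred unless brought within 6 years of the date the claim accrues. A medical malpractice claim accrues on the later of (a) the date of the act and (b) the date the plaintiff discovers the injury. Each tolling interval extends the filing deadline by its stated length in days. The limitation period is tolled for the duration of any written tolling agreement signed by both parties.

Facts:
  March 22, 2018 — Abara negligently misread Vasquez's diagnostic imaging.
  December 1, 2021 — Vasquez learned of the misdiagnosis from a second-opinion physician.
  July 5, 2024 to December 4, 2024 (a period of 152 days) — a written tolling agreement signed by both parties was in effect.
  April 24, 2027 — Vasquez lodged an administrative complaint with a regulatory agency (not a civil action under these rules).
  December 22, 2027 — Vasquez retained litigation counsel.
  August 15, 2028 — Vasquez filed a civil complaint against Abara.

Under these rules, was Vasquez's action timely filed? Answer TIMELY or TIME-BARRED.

Because discovery on December 1, 2021 post-dates the March 22, 2018 act, accrual under the later-of rule falls on December 1, 2021.
6 years from December 1, 2021 is December 1, 2027.
The period was tolled for 152 days by the written tolling agreement (July 5, 2024 to December 4, 2024), pushing the deadline to May 1, 2028.
None of the other events listed affects the running of the period under the stated rules.
Filing on August 15, 2028 missed the May 1, 2028 deadline — the action is time-barred.

TIME-BARRED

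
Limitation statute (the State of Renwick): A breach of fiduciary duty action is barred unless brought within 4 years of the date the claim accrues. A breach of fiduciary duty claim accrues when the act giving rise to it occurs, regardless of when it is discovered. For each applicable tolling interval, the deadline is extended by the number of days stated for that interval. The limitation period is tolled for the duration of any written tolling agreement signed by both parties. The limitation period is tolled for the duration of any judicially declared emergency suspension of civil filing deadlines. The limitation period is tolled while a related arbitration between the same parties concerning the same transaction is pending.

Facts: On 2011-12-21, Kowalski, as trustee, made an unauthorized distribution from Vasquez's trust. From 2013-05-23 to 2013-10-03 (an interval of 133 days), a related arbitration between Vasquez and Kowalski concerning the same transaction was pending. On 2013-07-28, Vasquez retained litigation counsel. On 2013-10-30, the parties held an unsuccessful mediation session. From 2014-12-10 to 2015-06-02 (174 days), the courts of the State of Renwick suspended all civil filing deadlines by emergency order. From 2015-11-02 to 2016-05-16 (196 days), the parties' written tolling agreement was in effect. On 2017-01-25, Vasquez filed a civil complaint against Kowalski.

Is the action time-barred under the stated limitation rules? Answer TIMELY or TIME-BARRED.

TIMELY

The claim accrued on 2011-12-21, when the wrongful act occurred.
Adding the 4 years base period to 2011-12-21 gives a deadline of 2015-12-21, before any tolling.
The pending related arbitration from 2013-05-23 to 2013-10-03 tolled the period for 133 days, extending the deadline to 2016-05-02.
The period was tolled for 174 days by the emergency suspension of filing deadlines (2014-12-10 to 2015-06-02), pushing the deadline to 2016-10-23.
Because the written tolling agreement ran from 2015-11-02 to 2016-05-16, the deadline is extended by 196 days to 2017-05-07.
Nothing else in the chronology tolls or restarts the period.
Filing on 2017-01-25 beat the 2017-05-07 deadline — the action is timely.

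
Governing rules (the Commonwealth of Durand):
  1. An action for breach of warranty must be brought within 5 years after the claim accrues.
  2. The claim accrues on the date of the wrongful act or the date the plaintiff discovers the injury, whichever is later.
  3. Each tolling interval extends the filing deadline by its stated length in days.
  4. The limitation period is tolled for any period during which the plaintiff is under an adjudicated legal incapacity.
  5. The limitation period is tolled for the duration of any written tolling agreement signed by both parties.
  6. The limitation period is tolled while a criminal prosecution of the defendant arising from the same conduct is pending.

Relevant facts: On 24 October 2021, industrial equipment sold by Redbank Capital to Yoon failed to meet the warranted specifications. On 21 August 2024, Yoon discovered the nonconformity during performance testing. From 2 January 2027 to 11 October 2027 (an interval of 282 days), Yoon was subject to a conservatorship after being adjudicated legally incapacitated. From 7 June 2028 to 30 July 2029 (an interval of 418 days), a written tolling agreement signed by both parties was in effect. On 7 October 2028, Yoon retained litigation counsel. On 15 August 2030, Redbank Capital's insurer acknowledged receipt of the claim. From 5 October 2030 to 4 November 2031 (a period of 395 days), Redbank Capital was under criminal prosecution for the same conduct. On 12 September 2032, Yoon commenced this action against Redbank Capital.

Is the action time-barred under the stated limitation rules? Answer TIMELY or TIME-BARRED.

TIME-BARRED

Because discovery on 21 August 2024 post-dates the 24 October 2021 act, accrual under the later-of rule falls on 21 August 2024.
Adding the 5 years base period to 21 August 2024 gives a deadline of 21 August 2029, before any tolling.
The plaintiff's legal incapacity from 2 January 2027 to 11 October 2027 tolled the period for 282 days, extending the deadline to 30 May 2030.
The written tolling agreement from 7 June 2028 to 30 July 2029 tolled the period for 418 days, extending the deadline to 22 July 2031.
The pending criminal prosecution from 5 October 2030 to 4 November 2031 tolled the period for 395 days, extending the deadline to 20 August 2032.
Nothing else in the chronology tolls or restarts the period.
Filing on 12 September 2032 missed the 20 August 2032 deadline — the action is time-barred.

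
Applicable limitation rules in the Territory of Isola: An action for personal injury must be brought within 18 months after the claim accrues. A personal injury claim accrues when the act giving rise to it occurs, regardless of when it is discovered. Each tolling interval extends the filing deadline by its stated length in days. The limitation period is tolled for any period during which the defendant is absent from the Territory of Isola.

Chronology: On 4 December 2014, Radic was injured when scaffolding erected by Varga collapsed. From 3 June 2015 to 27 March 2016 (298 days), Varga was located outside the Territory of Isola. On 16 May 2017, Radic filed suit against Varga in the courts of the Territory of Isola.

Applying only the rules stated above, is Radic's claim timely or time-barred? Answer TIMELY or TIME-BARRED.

TIME-BARRED

The claim accrued on 4 December 2014, the date of the act.
Adding the 18 months base period to 4 December 2014 gives a deadline of 4 June 2016, before any tolling.
Because the defendant's absence from the jurisdiction ran from 3 June 2015 to 27 March 2016, the deadline is extended by 298 days to 29 March 2017.
Filing on 16 May 2017 missed the 29 March 2017 deadline — the action is time-barred.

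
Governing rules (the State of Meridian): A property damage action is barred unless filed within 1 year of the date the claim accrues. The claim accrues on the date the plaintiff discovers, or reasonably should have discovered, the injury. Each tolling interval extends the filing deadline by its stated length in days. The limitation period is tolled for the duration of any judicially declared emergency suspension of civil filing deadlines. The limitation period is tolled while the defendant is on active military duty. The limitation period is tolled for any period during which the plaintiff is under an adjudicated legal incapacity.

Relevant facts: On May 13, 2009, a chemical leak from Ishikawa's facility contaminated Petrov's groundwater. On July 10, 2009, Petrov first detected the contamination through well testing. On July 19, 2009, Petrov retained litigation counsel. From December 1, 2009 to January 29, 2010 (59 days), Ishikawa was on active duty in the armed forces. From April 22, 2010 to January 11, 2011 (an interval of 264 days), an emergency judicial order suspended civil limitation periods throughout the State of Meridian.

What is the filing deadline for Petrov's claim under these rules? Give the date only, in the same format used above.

Under the discovery rule, the claim accrued on July 10, 2009, when Petrov discovered the injury — not on the May 13, 2009 date of the underlying act.
The untolled deadline — 1 year after July 10, 2009 — is July 10, 2010.
The period was tolled for 59 days by the defendant's active military service (December 1, 2009 to January 29, 2010), pushing the deadline to September 7, 2010.
Because the emergency suspension of filing deadlines ran from April 22, 2010 to January 11, 2011, the deadline is extended by 264 days to May 29, 2011.
The other events in the timeline have no effect on the limitation period under the stated rules.

May 29, 2011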